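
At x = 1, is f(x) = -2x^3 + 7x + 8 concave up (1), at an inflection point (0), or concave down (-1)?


Concavity is determined by the sign of f''(x).
f(x) = -2x^3 + 7x + 8
f'(x) = -6x^2 + 7
f''(x) = -12x
f''(1) = -12 * 1 + 0
= -12 + 0
= -12
Since f''(1) < 0, the function is concave down (-1)

-1


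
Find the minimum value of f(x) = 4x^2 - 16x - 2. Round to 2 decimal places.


For a quadratic f(x) = ax^2 + bx + c with a > 0, the minimum is at the vertex.
Vertex x-coordinate: x = -b/(2a)
x = -(-16) / (2 * 4)
x = 16/8 = 2
Substitute back to find the minimum value:
f(2) = 4 * 2^2 - 16 * 2 - 2
= 16 - 32 - 2
= -18 = -18.00

-18.00


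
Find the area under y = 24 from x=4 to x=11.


The area under a constant function y = 24 is a rectangle.
Width = 11 - 4 = 7
Height = 24
Area = width * height
= 7 * 24
= 168

168


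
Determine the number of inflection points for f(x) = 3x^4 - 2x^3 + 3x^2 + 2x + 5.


Inflection points occur where f''(x) = 0 and concavity changes.
f(x) = 3x^4 - 2x^3 + 3x^2 + 2x + 5
f'(x) = 12x^3 - 6x^2 + 6x + 2
f''(x) = 36x^2 - 12x + 6
This is a quadratic in x. Use the discriminant to count real roots.
Discriminant = (-12)^2 - 4 * 36 * 6
= 144 - 864
= -720
Since discriminant < 0, f''(x) = 0 has no real solutions.
Number of inflection points: 0

0


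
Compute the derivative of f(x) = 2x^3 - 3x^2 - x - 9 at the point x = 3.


Differentiate f(x) = 2x^3 - 3x^2 - x - 9 term by term:
f'(x) = 6x^2 - 6x - 1
Substitute x = 3:
f'(3) = 6 * 3^2 - 6 * 3 - 1
= 54 - 18 - 1
= 35

35


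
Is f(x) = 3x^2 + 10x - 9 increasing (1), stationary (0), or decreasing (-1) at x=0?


Compute f'(x) to determine behavior:
f'(x) = 6x + 10
f'(0) = 6 * 0 + 10
= 0 + 10
= 10
Since f'(0) > 0, the function is increasing (1)

1


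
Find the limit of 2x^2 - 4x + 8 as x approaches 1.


Since polynomials are continuous, we use direct substitution.
lim(x->1) of 2x^2 - 4x + 8
= 2 * 1^2 - 4 * 1 + 8
= 2 - 4 + 8
= 6

6


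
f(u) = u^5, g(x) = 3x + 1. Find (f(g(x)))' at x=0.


Using the chain rule: (f(g(x)))' = f'(g(x)) * g'(x)
First, find g(0):
g(0) = 3 * 0 + 1 = 1
Next, f'(u) = 5u^4
And g'(x) = 3
So f'(g(0)) * g'(0)
= 5 * 1^4 * 3
= 5 * 1 * 3
= 15

15


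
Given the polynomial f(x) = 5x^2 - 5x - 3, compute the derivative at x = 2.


Differentiate term by term using power and sum rules:
f(x) = 5x^2 - 5x - 3
f'(x) = 10x - 5
Substitute x = 2:
f'(2) = 10 * 2 - 5
= 20 - 5
= 15

15


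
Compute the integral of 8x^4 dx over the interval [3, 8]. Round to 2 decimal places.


Find the antiderivative of 8x^4:
F(x) = 8/5 * x^5
Apply the Fundamental Theorem of Calculus:
F(8) - F(3)
= 8/5 * 8^5 - 8/5 * 3^5
= 8/5 * (32768 - 243)
= 8/5 * 32525
= 52040 = 52040.00

52040.00


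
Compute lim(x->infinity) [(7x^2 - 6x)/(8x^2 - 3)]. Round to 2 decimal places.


For limits at infinity with equal-degree polynomials,
we compare leading coefficients.
Numerator leading term: 7x^2
Denominator leading term: 8x^2
Divide both by x^2:
lim = (7 - 6/x) / (8 - 3/x^2)
As x -> infinity, the 1/x and 1/x^2 terms vanish:
= 7/8 ≈ 0.88

0.88


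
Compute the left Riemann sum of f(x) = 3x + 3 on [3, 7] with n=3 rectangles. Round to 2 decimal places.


Left Riemann sum uses left endpoints of each subinterval.
Interval: [3, 7], n = 3
dx = (7 - 3) / 3 = 4/3
Left endpoints: [3, 13/3, 17/3]
f values: [12, 16, 20]
Sum = dx * (sum of f values)
= 4/3 * 48
= 64 = 64.00

64.00


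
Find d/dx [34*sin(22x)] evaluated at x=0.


Apply the chain rule to differentiate 34*sin(22x):
d/dx [34*sin(22x)]
= 34 * cos(22x) * d/dx(22x)
= 34 * 22 * cos(22x)
= 748 * cos(22x)
Evaluate at x = 0:
= 748 * cos(0)
= 748 * 1
= 748

748


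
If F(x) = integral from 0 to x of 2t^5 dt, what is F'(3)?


By the Fundamental Theorem of Calculus (Part 1):
If F(x) = integral from 0 to x of f(t) dt, then F'(x) = f(x)
Here f(t) = 2t^5
So F'(x) = 2x^5
Evaluate at x = 3:
F'(3) = 2 * 3^5
= 2 * 243
= 486

486


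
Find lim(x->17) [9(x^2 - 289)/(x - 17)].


Direct substitution gives 0/0, so we factor the numerator.
Factor: 9(x^2 - 289) = 9 * (x - 17)(x + 17)
Cancel the common factor (x - 17):
9(x^2 - 289)/(x - 17) = 9 * (x + 17)
Now substitute x = 17:
= 9 * (17 + 17) = 306

306


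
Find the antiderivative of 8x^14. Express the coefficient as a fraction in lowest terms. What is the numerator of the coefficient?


Apply the power rule for integration:
integral of ax^n dx = a/(n+1) * x^(n+1) + C
integral of 8x^14 dx
= 8/15 * x^15 + C
The coefficient in lowest terms is 8/15, and its numerator is 8

8


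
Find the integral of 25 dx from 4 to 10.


The integral of a constant k over [a, b] equals k * (b - a).
integral from 4 to 10 of 25 dx
= 25 * (10 - 4)
= 25 * 6
= 150

150


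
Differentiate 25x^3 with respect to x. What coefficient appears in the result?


We apply the power rule: d/dx [ax^n] = a*n * x^(n-1)
d/dx [25x^3]
= 25 * 3 * x^(3-1)
= 75x^2
The coefficient is 75

75


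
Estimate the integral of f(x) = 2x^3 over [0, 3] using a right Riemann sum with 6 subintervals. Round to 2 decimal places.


Right Riemann sum uses right endpoints of each subinterval.
Interval: [0, 3], n = 6
dx = (3 - 0) / 6 = 1/2
Right endpoints: [1/2, 1, 3/2, 2, 5/2, 3]
f values: [1/4, 2, 27/4, 16, 125/4, 54]
Sum = dx * (sum of f values)
= 1/2 * 441/4
= 441/8 ≈ 55.13

55.13


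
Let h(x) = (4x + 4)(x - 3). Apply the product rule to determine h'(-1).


Let u(x) = 4x + 4 and v(x) = x - 3
u'(x) = 4
v'(x) = 1
Product rule: h'(x) = u'(x)*v(x) + u(x)*v'(x)
= 4 * (x - 3) + (4x + 4) * 1
At x = -1:
u(-1) = 4 * (-1) + 4 = 0
v(-1) = 1 * (-1) - 3 = -4
h'(-1) = 4 * (-4) + 0 * 1
= -16 + 0
= -16

-16


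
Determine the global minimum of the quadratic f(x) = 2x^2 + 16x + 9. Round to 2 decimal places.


For a quadratic f(x) = ax^2 + bx + c with a > 0, the minimum is at the vertex.
Vertex x-coordinate: x = -b/(2a)
x = -(16) / (2 * 2)
x = -16/4 = -4
Substitute back to find the minimum value:
f(-4) = 2 * (-4)^2 + 16 * (-4) + 9
= 32 - 64 + 9
= -23 = -23.00

-23.00


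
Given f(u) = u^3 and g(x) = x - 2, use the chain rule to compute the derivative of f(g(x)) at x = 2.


Using the chain rule: (f(g(x)))' = f'(g(x)) * g'(x)
First, find g(2):
g(2) = 1 * 2 - 2 = 0
Next, f'(u) = 3u^2
And g'(x) = 1
So f'(g(2)) * g'(2)
= 3 * 0^2 * 1
= 3 * 0 * 1
= 0

0


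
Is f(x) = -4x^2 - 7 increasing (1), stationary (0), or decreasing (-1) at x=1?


Compute f'(x) to determine behavior:
f'(x) = -8x
f'(1) = -8 * 1 + 0
= -8 + 0
= -8
Since f'(1) < 0, the function is decreasing (-1)

-1


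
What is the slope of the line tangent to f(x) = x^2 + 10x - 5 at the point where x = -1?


The slope of the tangent line equals f'(x) at the point.
f(x) = x^2 + 10x - 5
f'(x) = 2x + 10
At x = -1:
f'(-1) = 2 * (-1) + 10
= -2 + 10
= 8

8


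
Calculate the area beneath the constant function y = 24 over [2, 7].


The area under a constant function y = 24 is a rectangle.
Width = 7 - 2 = 5
Height = 24
Area = width * height
= 5 * 24
= 120

120


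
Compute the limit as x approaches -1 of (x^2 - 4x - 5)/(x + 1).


Direct substitution gives 0/0, so we factor the numerator.
Factor: (x^2 - 4x - 5) = (x + 1)(x - 5)
Cancel the common factor (x + 1):
(x^2 - 4x - 5)/(x + 1) = (x - 5)
Now substitute x = -1:
= (-1) - (5) = -6

-6


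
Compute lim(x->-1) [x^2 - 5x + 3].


Since polynomials are continuous, we use direct substitution.
lim(x->-1) of x^2 - 5x + 3
= 1 * (-1)^2 - 5 * (-1) + 3
= 1 + 5 + 3
= 9

9


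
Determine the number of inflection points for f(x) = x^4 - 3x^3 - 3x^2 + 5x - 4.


Inflection points occur where f''(x) = 0 and concavity changes.
f(x) = x^4 - 3x^3 - 3x^2 + 5x - 4
f'(x) = 4x^3 - 9x^2 - 6x + 5
f''(x) = 12x^2 - 18x - 6
This is a quadratic in x. Use the discriminant to count real roots.
Discriminant = (-18)^2 - 4 * 12 * (-6)
= 324 - (-288)
= 612
Since discriminant > 0, f''(x) = 0 has 2 distinct real solutions.
A quadratic with two distinct real roots changes sign at each root, so concavity changes at both.
Number of inflection points: 2

2


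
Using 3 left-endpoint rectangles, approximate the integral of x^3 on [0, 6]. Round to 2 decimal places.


Left Riemann sum uses left endpoints of each subinterval.
Interval: [0, 6], n = 3
dx = (6 - 0) / 3 = 2
Left endpoints: [0, 2, 4]
f values: [0, 8, 64]
Sum = dx * (sum of f values)
= 2 * 72
= 144 = 144.00

144.00


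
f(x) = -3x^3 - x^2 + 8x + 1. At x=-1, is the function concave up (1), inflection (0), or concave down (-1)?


Concavity is determined by the sign of f''(x).
f(x) = -3x^3 - x^2 + 8x + 1
f'(x) = -9x^2 - 2x + 8
f''(x) = -18x - 2
f''(-1) = -18 * (-1) - 2
= 18 - 2
= 16
Since f''(-1) > 0, the function is concave up (1)

1


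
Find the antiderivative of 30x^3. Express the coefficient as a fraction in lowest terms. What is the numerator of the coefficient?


Apply the power rule for integration:
integral of ax^n dx = a/(n+1) * x^(n+1) + C
integral of 30x^3 dx
= 30/4 * x^4 + C
= 15/2 * x^4 + C
The coefficient in lowest terms is 15/2, and its numerator is 15

15


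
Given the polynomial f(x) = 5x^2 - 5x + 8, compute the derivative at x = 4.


Differentiate term by term using power and sum rules:
f(x) = 5x^2 - 5x + 8
f'(x) = 10x - 5
Substitute x = 4:
f'(4) = 10 * 4 - 5
= 40 - 5
= 35

35


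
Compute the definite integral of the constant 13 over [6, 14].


The integral of a constant k over [a, b] equals k * (b - a).
integral from 6 to 14 of 13 dx
= 13 * (14 - 6)
= 13 * 8
= 104

104


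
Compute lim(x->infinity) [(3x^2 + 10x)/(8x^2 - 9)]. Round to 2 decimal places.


For limits at infinity with equal-degree polynomials,
we compare leading coefficients.
Numerator leading term: 3x^2
Denominator leading term: 8x^2
Divide both by x^2:
lim = (3 + 10/x) / (8 - 9/x^2)
As x -> infinity, the 1/x and 1/x^2 terms vanish:
= 3/8 ≈ 0.38

0.38


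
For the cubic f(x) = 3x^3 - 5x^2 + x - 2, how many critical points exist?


Find where f'(x) = 0:
f(x) = 3x^3 - 5x^2 + x - 2
f'(x) = 9x^2 - 10x + 1
This is a quadratic in x. Use the discriminant to count real roots.
Discriminant = (-10)^2 - 4 * 9 * 1
= 100 - 36
= 64
Since discriminant > 0, f'(x) = 0 has 2 real solutions.
Number of critical points: 2

2


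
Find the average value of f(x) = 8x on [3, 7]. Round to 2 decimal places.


Average value = 1/(b-a) * integral from a to b of f(x) dx
First compute the integral of 8x:
F(x) = 4x^2
F(7) = 4 * 49 + 0 * 7 = 196
F(3) = 4 * 9 + 0 * 3 = 36
Integral = 196 - 36 = 160
Average = 160 / (7 - 3) = 160 / 4
= 40 = 40.00

40.00


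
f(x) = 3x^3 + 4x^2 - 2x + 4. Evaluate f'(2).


Differentiate f(x) = 3x^3 + 4x^2 - 2x + 4 term by term:
f'(x) = 9x^2 + 8x - 2
Substitute x = 2:
f'(2) = 9 * 2^2 + 8 * 2 - 2
= 36 + 16 - 2
= 50

50


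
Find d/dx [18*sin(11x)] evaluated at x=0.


Apply the chain rule to differentiate 18*sin(11x):
d/dx [18*sin(11x)]
= 18 * cos(11x) * d/dx(11x)
= 18 * 11 * cos(11x)
= 198 * cos(11x)
Evaluate at x = 0:
= 198 * cos(0)
= 198 * 1
= 198

198


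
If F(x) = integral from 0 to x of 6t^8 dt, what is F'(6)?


By the Fundamental Theorem of Calculus (Part 1):
If F(x) = integral from 0 to x of f(t) dt, then F'(x) = f(x)
Here f(t) = 6t^8
So F'(x) = 6x^8
Evaluate at x = 6:
F'(6) = 6 * 6^8
= 6 * 1679616
= 10077696

10077696


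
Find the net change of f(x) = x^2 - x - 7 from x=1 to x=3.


Net change = f(b) - f(a)
f(x) = x^2 - x - 7
Compute f(3):
f(3) = 1 * 3^2 - 1 * 3 - 7
= 9 - 3 - 7
= -1
Compute f(1):
f(1) = 1 * 1^2 - 1 * 1 - 7
= 1 - 1 - 7
= -7
Net change = -1 - (-7) = 6

6


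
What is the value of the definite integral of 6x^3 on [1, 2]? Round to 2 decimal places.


Find the antiderivative of 6x^3:
F(x) = 6/4 * x^4
Apply the Fundamental Theorem of Calculus:
F(2) - F(1)
= 6/4 * 2^4 - 6/4 * 1^4
= 6/4 * (16 - 1)
= 6/4 * 15
= 45/2 = 22.50

22.50


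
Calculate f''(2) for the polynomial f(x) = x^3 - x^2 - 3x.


First derivative:
f'(x) = 3x^2 - 2x - 3
Second derivative:
f''(x) = 6x - 2
Substitute x = 2:
f''(2) = 6 * 2 - 2
= 12 - 2
= 10

10


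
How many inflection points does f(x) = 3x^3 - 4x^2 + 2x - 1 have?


Inflection points occur where f''(x) = 0 and concavity changes.
f(x) = 3x^3 - 4x^2 + 2x - 1
f'(x) = 9x^2 - 8x + 2
f''(x) = 18x - 8
Set f''(x) = 0:
18x - 8 = 0
x = 8 / 18 = 4/9
Since f''(x) is linear (degree 1), it changes sign at this point.
Therefore there is exactly 1 inflection point.

1


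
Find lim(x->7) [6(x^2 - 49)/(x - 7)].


Direct substitution gives 0/0, so we factor the numerator.
Factor: 6(x^2 - 49) = 6 * (x - 7)(x + 7)
Cancel the common factor (x - 7):
6(x^2 - 49)/(x - 7) = 6 * (x + 7)
Now substitute x = 7:
= 6 * (7 + 7) = 84

84


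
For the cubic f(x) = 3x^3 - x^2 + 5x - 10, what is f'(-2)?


Differentiate f(x) = 3x^3 - x^2 + 5x - 10 term by term:
f'(x) = 9x^2 - 2x + 5
Substitute x = -2:
f'(-2) = 9 * (-2)^2 - 2 * (-2) + 5
= 36 + 4 + 5
= 45

45


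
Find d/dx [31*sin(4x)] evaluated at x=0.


Apply the chain rule to differentiate 31*sin(4x):
d/dx [31*sin(4x)]
= 31 * cos(4x) * d/dx(4x)
= 31 * 4 * cos(4x)
= 124 * cos(4x)
Evaluate at x = 0:
= 124 * cos(0)
= 124 * 1
= 124

124


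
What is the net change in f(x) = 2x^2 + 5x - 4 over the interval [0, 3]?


Net change = f(b) - f(a)
f(x) = 2x^2 + 5x - 4
Compute f(3):
f(3) = 2 * 3^2 + 5 * 3 - 4
= 18 + 15 - 4
= 29
Compute f(0):
f(0) = 2 * 0^2 + 5 * 0 - 4
= 0 + 0 - 4
= -4
Net change = 29 - (-4) = 33

33


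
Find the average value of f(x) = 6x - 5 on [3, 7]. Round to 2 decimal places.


Average value = 1/(b-a) * integral from a to b of f(x) dx
First compute the integral of 6x - 5:
F(x) = 3x^2 - 5x
F(7) = 3 * 49 - 5 * 7 = 112
F(3) = 3 * 9 - 5 * 3 = 12
Integral = 112 - 12 = 100
Average = 100 / (7 - 3) = 100 / 4
= 25 = 25.00

25.00


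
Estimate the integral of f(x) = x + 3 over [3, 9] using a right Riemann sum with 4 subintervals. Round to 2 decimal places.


Right Riemann sum uses right endpoints of each subinterval.
Interval: [3, 9], n = 4
dx = (9 - 3) / 4 = 3/2
Right endpoints: [9/2, 6, 15/2, 9]
f values: [15/2, 9, 21/2, 12]
Sum = dx * (sum of f values)
= 3/2 * 39
= 117/2 = 58.50

58.50


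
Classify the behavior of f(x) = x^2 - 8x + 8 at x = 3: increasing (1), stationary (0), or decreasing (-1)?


Compute f'(x) to determine behavior:
f'(x) = 2x - 8
f'(3) = 2 * 3 - 8
= 6 - 8
= -2
Since f'(3) < 0, the function is decreasing (-1)

-1


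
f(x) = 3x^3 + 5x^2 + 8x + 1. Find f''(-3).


First derivative:
f'(x) = 9x^2 + 10x + 8
Second derivative:
f''(x) = 18x + 10
Substitute x = -3:
f''(-3) = 18 * (-3) + 10
= -54 + 10
= -44

-44


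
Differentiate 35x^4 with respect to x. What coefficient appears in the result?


We apply the power rule: d/dx [ax^n] = a*n * x^(n-1)
d/dx [35x^4]
= 35 * 4 * x^(4-1)
= 140x^3
The coefficient is 140

140


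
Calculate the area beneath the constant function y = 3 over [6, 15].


The area under a constant function y = 3 is a rectangle.
Width = 15 - 6 = 9
Height = 3
Area = width * height
= 9 * 3
= 27

27


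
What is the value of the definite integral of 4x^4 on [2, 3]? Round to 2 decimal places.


Find the antiderivative of 4x^4:
F(x) = 4/5 * x^5
Apply the Fundamental Theorem of Calculus:
F(3) - F(2)
= 4/5 * 3^5 - 4/5 * 2^5
= 4/5 * (243 - 32)
= 4/5 * 211
= 844/5 = 168.80

168.80


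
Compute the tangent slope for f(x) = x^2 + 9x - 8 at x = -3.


The slope of the tangent line equals f'(x) at the point.
f(x) = x^2 + 9x - 8
f'(x) = 2x + 9
At x = -3:
f'(-3) = 2 * (-3) + 9
= -6 + 9
= 3

3


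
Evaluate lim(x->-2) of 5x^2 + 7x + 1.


Since polynomials are continuous, we use direct substitution.
lim(x->-2) of 5x^2 + 7x + 1
= 5 * (-2)^2 + 7 * (-2) + 1
= 20 - 14 + 1
= 7

7


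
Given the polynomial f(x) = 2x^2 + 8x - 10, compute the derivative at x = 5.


Differentiate term by term using power and sum rules:
f(x) = 2x^2 + 8x - 10
f'(x) = 4x + 8
Substitute x = 5:
f'(5) = 4 * 5 + 8
= 20 + 8
= 28

28


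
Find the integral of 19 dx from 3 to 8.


The integral of a constant k over [a, b] equals k * (b - a).
integral from 3 to 8 of 19 dx
= 19 * (8 - 3)
= 19 * 5
= 95

95


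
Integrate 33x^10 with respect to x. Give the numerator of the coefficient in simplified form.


Apply the power rule for integration:
integral of ax^n dx = a/(n+1) * x^(n+1) + C
integral of 33x^10 dx
= 33/11 * x^11 + C
= 3 * x^11 + C
The coefficient in lowest terms is 3 = 3/1, so its numerator is 3

3


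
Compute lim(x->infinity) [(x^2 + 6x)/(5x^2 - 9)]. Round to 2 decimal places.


For limits at infinity with equal-degree polynomials,
we compare leading coefficients.
Numerator leading term: x^2
Denominator leading term: 5x^2
Divide both by x^2:
lim = (1 + 6/x) / (5 - 9/x^2)
As x -> infinity, the 1/x and 1/x^2 terms vanish:
= 1/5 = 0.20

0.20


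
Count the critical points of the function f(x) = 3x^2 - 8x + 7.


Find where f'(x) = 0:
f'(x) = 6x - 8
Set f'(x) = 0:
6x - 8 = 0
x = 8 / 6 = 4/3
This is a linear equation in x, so there is exactly one solution.
Number of critical points: 1

1


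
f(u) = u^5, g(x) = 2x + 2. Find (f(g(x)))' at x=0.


Using the chain rule: (f(g(x)))' = f'(g(x)) * g'(x)
First, find g(0):
g(0) = 2 * 0 + 2 = 2
Next, f'(u) = 5u^4
And g'(x) = 2
So f'(g(0)) * g'(0)
= 5 * 2^4 * 2
= 5 * 16 * 2
= 160

160


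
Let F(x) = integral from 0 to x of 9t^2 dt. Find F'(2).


By the Fundamental Theorem of Calculus (Part 1):
If F(x) = integral from 0 to x of f(t) dt, then F'(x) = f(x)
Here f(t) = 9t^2
So F'(x) = 9x^2
Evaluate at x = 2:
F'(2) = 9 * 2^2
= 9 * 4
= 36

36


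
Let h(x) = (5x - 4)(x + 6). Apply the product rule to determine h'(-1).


Let u(x) = 5x - 4 and v(x) = x + 6
u'(x) = 5
v'(x) = 1
Product rule: h'(x) = u'(x)*v(x) + u(x)*v'(x)
= 5 * (x + 6) + (5x - 4) * 1
At x = -1:
u(-1) = 5 * (-1) - 4 = -9
v(-1) = 1 * (-1) + 6 = 5
h'(-1) = 5 * 5 + (-9) * 1
= 25 - 9
= 16

16


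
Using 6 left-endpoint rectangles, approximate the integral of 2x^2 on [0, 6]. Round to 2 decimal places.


Left Riemann sum uses left endpoints of each subinterval.
Interval: [0, 6], n = 6
dx = (6 - 0) / 6 = 1
Left endpoints: [0, 1, 2, 3, 4, 5]
f values: [0, 2, 8, 18, 32, 50]
Sum = dx * (sum of f values)
= 1 * 110
= 110 = 110.00

110.00


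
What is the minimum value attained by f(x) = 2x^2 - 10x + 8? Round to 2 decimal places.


For a quadratic f(x) = ax^2 + bx + c with a > 0, the minimum is at the vertex.
Vertex x-coordinate: x = -b/(2a)
x = -(-10) / (2 * 2)
x = 10/4 = 5/2
Substitute back to find the minimum value:
f(5/2) = 2 * (5/2)^2 - 10 * (5/2) + 8
= 25/2 - 25 + 8
= -9/2 = -4.50

-4.50


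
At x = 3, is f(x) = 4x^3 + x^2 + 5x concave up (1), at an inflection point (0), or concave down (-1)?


Concavity is determined by the sign of f''(x).
f(x) = 4x^3 + x^2 + 5x
f'(x) = 12x^2 + 2x + 5
f''(x) = 24x + 2
f''(3) = 24 * 3 + 2
= 72 + 2
= 74
Since f''(3) > 0, the function is concave up (1)

1


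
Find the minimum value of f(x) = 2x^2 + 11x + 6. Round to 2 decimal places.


For a quadratic f(x) = ax^2 + bx + c with a > 0, the minimum is at the vertex.
Vertex x-coordinate: x = -b/(2a)
x = -(11) / (2 * 2)
x = -11/4
Substitute back to find the minimum value:
f(-11/4) = 2 * (-11/4)^2 + 11 * (-11/4) + 6
= 121/8 - 121/4 + 6
= -73/8 ≈ -9.13

-9.13


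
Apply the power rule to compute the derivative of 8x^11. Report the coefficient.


We apply the power rule: d/dx [ax^n] = a*n * x^(n-1)
d/dx [8x^11]
= 8 * 11 * x^(11-1)
= 88x^10
The coefficient is 88

88


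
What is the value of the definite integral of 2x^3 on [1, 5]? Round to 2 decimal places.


Find the antiderivative of 2x^3:
F(x) = 2/4 * x^4
Apply the Fundamental Theorem of Calculus:
F(5) - F(1)
= 2/4 * 5^4 - 2/4 * 1^4
= 2/4 * (625 - 1)
= 2/4 * 624
= 312 = 312.00

312.00


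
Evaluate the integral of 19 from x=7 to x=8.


The integral of a constant k over [a, b] equals k * (b - a).
integral from 7 to 8 of 19 dx
= 19 * (8 - 7)
= 19 * 1
= 19

19


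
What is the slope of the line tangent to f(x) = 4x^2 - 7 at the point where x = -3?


The slope of the tangent line equals f'(x) at the point.
f(x) = 4x^2 - 7
f'(x) = 8x
At x = -3:
f'(-3) = 8 * (-3) + 0
= -24 + 0
= -24

-24


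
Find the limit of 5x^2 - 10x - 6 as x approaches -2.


Since polynomials are continuous, we use direct substitution.
lim(x->-2) of 5x^2 - 10x - 6
= 5 * (-2)^2 - 10 * (-2) - 6
= 20 + 20 - 6
= 34

34


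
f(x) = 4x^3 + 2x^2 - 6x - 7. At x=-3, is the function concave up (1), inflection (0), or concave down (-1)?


Concavity is determined by the sign of f''(x).
f(x) = 4x^3 + 2x^2 - 6x - 7
f'(x) = 12x^2 + 4x - 6
f''(x) = 24x + 4
f''(-3) = 24 * (-3) + 4
= -72 + 4
= -68
Since f''(-3) < 0, the function is concave down (-1)

-1


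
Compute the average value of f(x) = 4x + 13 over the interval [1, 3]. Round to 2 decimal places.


Average value = 1/(b-a) * integral from a to b of f(x) dx
First compute the integral of 4x + 13:
F(x) = 2x^2 + 13x
F(3) = 2 * 9 + 13 * 3 = 57
F(1) = 2 * 1 + 13 * 1 = 15
Integral = 57 - 15 = 42
Average = 42 / (3 - 1) = 42 / 2
= 21 = 21.00

21.00


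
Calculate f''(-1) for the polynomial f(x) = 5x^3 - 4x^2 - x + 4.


First derivative:
f'(x) = 15x^2 - 8x - 1
Second derivative:
f''(x) = 30x - 8
Substitute x = -1:
f''(-1) = 30 * (-1) - 8
= -30 - 8
= -38

-38


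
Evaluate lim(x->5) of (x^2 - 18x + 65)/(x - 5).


Direct substitution gives 0/0, so we factor the numerator.
Factor: (x^2 - 18x + 65) = (x - 5)(x - 13)
Cancel the common factor (x - 5):
(x^2 - 18x + 65)/(x - 5) = (x - 13)
Now substitute x = 5:
= (5) - (13) = -8

-8


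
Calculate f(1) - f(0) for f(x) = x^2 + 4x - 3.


Net change = f(b) - f(a)
f(x) = x^2 + 4x - 3
Compute f(1):
f(1) = 1 * 1^2 + 4 * 1 - 3
= 1 + 4 - 3
= 2
Compute f(0):
f(0) = 1 * 0^2 + 4 * 0 - 3
= 0 + 0 - 3
= -3
Net change = 2 - (-3) = 5

5


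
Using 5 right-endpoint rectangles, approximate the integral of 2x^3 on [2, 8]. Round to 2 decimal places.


Right Riemann sum uses right endpoints of each subinterval.
Interval: [2, 8], n = 5
dx = (8 - 2) / 5 = 6/5
Right endpoints: [16/5, 22/5, 28/5, 34/5, 8]
f values: [8192/125, 21296/125, 43904/125, 78608/125, 1024]
Sum = dx * (sum of f values)
= 6/5 * 2240
= 2688 = 2688.00

2688.00


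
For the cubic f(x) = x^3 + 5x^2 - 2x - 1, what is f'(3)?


Differentiate f(x) = x^3 + 5x^2 - 2x - 1 term by term:
f'(x) = 3x^2 + 10x - 2
Substitute x = 3:
f'(3) = 3 * 3^2 + 10 * 3 - 2
= 27 + 30 - 2
= 55

55


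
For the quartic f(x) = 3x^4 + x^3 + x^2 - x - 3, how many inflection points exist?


Inflection points occur where f''(x) = 0 and concavity changes.
f(x) = 3x^4 + x^3 + x^2 - x - 3
f'(x) = 12x^3 + 3x^2 + 2x - 1
f''(x) = 36x^2 + 6x + 2
This is a quadratic in x. Use the discriminant to count real roots.
Discriminant = (6)^2 - 4 * 36 * 2
= 36 - 288
= -252
Since discriminant < 0, f''(x) = 0 has no real solutions.
Number of inflection points: 0

0


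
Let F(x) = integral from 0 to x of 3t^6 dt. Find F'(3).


By the Fundamental Theorem of Calculus (Part 1):
If F(x) = integral from 0 to x of f(t) dt, then F'(x) = f(x)
Here f(t) = 3t^6
So F'(x) = 3x^6
Evaluate at x = 3:
F'(3) = 3 * 3^6
= 3 * 729
= 2187

2187


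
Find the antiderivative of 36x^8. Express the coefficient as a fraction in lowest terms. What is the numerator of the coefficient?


Apply the power rule for integration:
integral of ax^n dx = a/(n+1) * x^(n+1) + C
integral of 36x^8 dx
= 36/9 * x^9 + C
= 4 * x^9 + C
The coefficient in lowest terms is 4 = 4/1, so its numerator is 4

4


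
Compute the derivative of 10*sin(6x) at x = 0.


Apply the chain rule to differentiate 10*sin(6x):
d/dx [10*sin(6x)]
= 10 * cos(6x) * d/dx(6x)
= 10 * 6 * cos(6x)
= 60 * cos(6x)
Evaluate at x = 0:
= 60 * cos(0)
= 60 * 1
= 60

60


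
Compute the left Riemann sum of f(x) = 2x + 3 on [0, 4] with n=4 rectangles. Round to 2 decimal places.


Left Riemann sum uses left endpoints of each subinterval.
Interval: [0, 4], n = 4
dx = (4 - 0) / 4 = 1
Left endpoints: [0, 1, 2, 3]
f values: [3, 5, 7, 9]
Sum = dx * (sum of f values)
= 1 * 24
= 24 = 24.00

24.00


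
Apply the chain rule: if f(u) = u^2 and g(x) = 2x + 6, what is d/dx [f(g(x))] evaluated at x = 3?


Using the chain rule: (f(g(x)))' = f'(g(x)) * g'(x)
First, find g(3):
g(3) = 2 * 3 + 6 = 12
Next, f'(u) = 2u
And g'(x) = 2
So f'(g(3)) * g'(3)
= 2 * 12 * 2
= 48

48


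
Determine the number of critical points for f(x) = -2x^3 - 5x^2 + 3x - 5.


Find where f'(x) = 0:
f(x) = -2x^3 - 5x^2 + 3x - 5
f'(x) = -6x^2 - 10x + 3
This is a quadratic in x. Use the discriminant to count real roots.
Discriminant = (-10)^2 - 4 * (-6) * 3
= 100 - (-72)
= 172
Since discriminant > 0, f'(x) = 0 has 2 real solutions.
Number of critical points: 2

2


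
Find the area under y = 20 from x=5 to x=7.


The area under a constant function y = 20 is a rectangle.
Width = 7 - 5 = 2
Height = 20
Area = width * height
= 2 * 20
= 40

40


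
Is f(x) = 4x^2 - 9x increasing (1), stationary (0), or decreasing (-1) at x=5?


Compute f'(x) to determine behavior:
f'(x) = 8x - 9
f'(5) = 8 * 5 - 9
= 40 - 9
= 31
Since f'(5) > 0, the function is increasing (1)

1


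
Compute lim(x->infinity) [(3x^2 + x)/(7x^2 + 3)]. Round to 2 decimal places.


For limits at infinity with equal-degree polynomials,
we compare leading coefficients.
Numerator leading term: 3x^2
Denominator leading term: 7x^2
Divide both by x^2:
lim = (3 + 1/x) / (7 + 3/x^2)
As x -> infinity, the 1/x and 1/x^2 terms vanish:
= 3/7 ≈ 0.43

0.43


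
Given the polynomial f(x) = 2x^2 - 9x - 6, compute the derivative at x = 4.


Differentiate term by term using power and sum rules:
f(x) = 2x^2 - 9x - 6
f'(x) = 4x - 9
Substitute x = 4:
f'(4) = 4 * 4 - 9
= 16 - 9
= 7

7


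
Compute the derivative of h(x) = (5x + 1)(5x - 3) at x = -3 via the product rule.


Let u(x) = 5x + 1 and v(x) = 5x - 3
u'(x) = 5
v'(x) = 5
Product rule: h'(x) = u'(x)*v(x) + u(x)*v'(x)
= 5 * (5x - 3) + (5x + 1) * 5
At x = -3:
u(-3) = 5 * (-3) + 1 = -14
v(-3) = 5 * (-3) - 3 = -18
h'(-3) = 5 * (-18) + (-14) * 5
= -90 - 70
= -160

-160


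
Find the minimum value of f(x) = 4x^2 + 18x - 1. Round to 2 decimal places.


For a quadratic f(x) = ax^2 + bx + c with a > 0, the minimum is at the vertex.
Vertex x-coordinate: x = -b/(2a)
x = -(18) / (2 * 4)
x = -18/8 = -9/4
Substitute back to find the minimum value:
f(-9/4) = 4 * (-9/4)^2 + 18 * (-9/4) - 1
= 81/4 - 81/2 - 1
= -85/4 = -21.25

-21.25


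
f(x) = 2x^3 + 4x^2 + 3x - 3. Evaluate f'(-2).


Differentiate f(x) = 2x^3 + 4x^2 + 3x - 3 term by term:
f'(x) = 6x^2 + 8x + 3
Substitute x = -2:
f'(-2) = 6 * (-2)^2 + 8 * (-2) + 3
= 24 - 16 + 3
= 11

11


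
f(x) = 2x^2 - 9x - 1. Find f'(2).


Differentiate term by term using power and sum rules:
f(x) = 2x^2 - 9x - 1
f'(x) = 4x - 9
Substitute x = 2:
f'(2) = 4 * 2 - 9
= 8 - 9
= -1

-1


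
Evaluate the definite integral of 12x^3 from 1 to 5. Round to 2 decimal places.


Find the antiderivative of 12x^3:
F(x) = 12/4 * x^4
Apply the Fundamental Theorem of Calculus:
F(5) - F(1)
= 12/4 * 5^4 - 12/4 * 1^4
= 12/4 * (625 - 1)
= 12/4 * 624
= 1872 = 1872.00

1872.00


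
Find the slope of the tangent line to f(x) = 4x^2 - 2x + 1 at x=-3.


The slope of the tangent line equals f'(x) at the point.
f(x) = 4x^2 - 2x + 1
f'(x) = 8x - 2
At x = -3:
f'(-3) = 8 * (-3) - 2
= -24 - 2
= -26

-26


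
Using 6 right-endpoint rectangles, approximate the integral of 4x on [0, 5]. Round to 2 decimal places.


Right Riemann sum uses right endpoints of each subinterval.
Interval: [0, 5], n = 6
dx = (5 - 0) / 6 = 5/6
Right endpoints: [5/6, 5/3, 5/2, 10/3, 25/6, 5]
f values: [10/3, 20/3, 10, 40/3, 50/3, 20]
Sum = dx * (sum of f values)
= 5/6 * 70
= 175/3 ≈ 58.33

58.33


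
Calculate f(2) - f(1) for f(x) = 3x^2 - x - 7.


Net change = f(b) - f(a)
f(x) = 3x^2 - x - 7
Compute f(2):
f(2) = 3 * 2^2 - 1 * 2 - 7
= 12 - 2 - 7
= 3
Compute f(1):
f(1) = 3 * 1^2 - 1 * 1 - 7
= 3 - 1 - 7
= -5
Net change = 3 - (-5) = 8

8


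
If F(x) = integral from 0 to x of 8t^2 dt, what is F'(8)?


By the Fundamental Theorem of Calculus (Part 1):
If F(x) = integral from 0 to x of f(t) dt, then F'(x) = f(x)
Here f(t) = 8t^2
So F'(x) = 8x^2
Evaluate at x = 8:
F'(8) = 8 * 8^2
= 8 * 64
= 512

512


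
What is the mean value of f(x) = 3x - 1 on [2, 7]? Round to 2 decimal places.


Average value = 1/(b-a) * integral from a to b of f(x) dx
First compute the integral of 3x - 1:
F(x) = (3/2)x^2 - x
F(7) = 3/2 * 49 - 1 * 7 = 133/2
F(2) = 3/2 * 4 - 1 * 2 = 4
Integral = 133/2 - 4 = 125/2
Average = (125/2) / (7 - 2) = (125/2) / 5
= 25/2 = 12.50

12.50


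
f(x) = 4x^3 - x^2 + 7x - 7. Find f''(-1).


First derivative:
f'(x) = 12x^2 - 2x + 7
Second derivative:
f''(x) = 24x - 2
Substitute x = -1:
f''(-1) = 24 * (-1) - 2
= -24 - 2
= -26

-26


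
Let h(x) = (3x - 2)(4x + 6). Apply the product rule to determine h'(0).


Let u(x) = 3x - 2 and v(x) = 4x + 6
u'(x) = 3
v'(x) = 4
Product rule: h'(x) = u'(x)*v(x) + u(x)*v'(x)
= 3 * (4x + 6) + (3x - 2) * 4
At x = 0:
u(0) = 3 * 0 - 2 = -2
v(0) = 4 * 0 + 6 = 6
h'(0) = 3 * 6 + (-2) * 4
= 18 - 8
= 10

10


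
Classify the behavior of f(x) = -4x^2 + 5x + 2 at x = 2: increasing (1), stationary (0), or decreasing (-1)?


Compute f'(x) to determine behavior:
f'(x) = -8x + 5
f'(2) = -8 * 2 + 5
= -16 + 5
= -11
Since f'(2) < 0, the function is decreasing (-1)

-1


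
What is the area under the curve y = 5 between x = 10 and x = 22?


The area under a constant function y = 5 is a rectangle.
Width = 22 - 10 = 12
Height = 5
Area = width * height
= 12 * 5
= 60

60


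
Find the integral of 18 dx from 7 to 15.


The integral of a constant k over [a, b] equals k * (b - a).
integral from 7 to 15 of 18 dx
= 18 * (15 - 7)
= 18 * 8
= 144

144


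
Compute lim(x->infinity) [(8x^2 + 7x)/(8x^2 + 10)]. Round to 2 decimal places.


For limits at infinity with equal-degree polynomials,
we compare leading coefficients.
Numerator leading term: 8x^2
Denominator leading term: 8x^2
Divide both by x^2:
lim = (8 + 7/x) / (8 + 10/x^2)
As x -> infinity, the 1/x and 1/x^2 terms vanish:
= 8/8 = 1 = 1.00

1.00


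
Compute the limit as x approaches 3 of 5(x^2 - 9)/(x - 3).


Direct substitution gives 0/0, so we factor the numerator.
Factor: 5(x^2 - 9) = 5 * (x - 3)(x + 3)
Cancel the common factor (x - 3):
5(x^2 - 9)/(x - 3) = 5 * (x + 3)
Now substitute x = 3:
= 5 * (3 + 3) = 30

30


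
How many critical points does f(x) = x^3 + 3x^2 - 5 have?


Find where f'(x) = 0:
f(x) = x^3 + 3x^2 - 5
f'(x) = 3x^2 + 6x
This is a quadratic in x. Use the discriminant to count real roots.
Discriminant = (6)^2 - 4 * 3 * 0
= 36 - 0
= 36
Since discriminant > 0, f'(x) = 0 has 2 real solutions.
Number of critical points: 2

2


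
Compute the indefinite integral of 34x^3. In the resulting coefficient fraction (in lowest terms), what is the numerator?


Apply the power rule for integration:
integral of ax^n dx = a/(n+1) * x^(n+1) + C
integral of 34x^3 dx
= 34/4 * x^4 + C
= 17/2 * x^4 + C
The coefficient in lowest terms is 17/2, and its numerator is 17

17


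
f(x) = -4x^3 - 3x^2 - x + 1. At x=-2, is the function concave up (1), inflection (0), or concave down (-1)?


Concavity is determined by the sign of f''(x).
f(x) = -4x^3 - 3x^2 - x + 1
f'(x) = -12x^2 - 6x - 1
f''(x) = -24x - 6
f''(-2) = -24 * (-2) - 6
= 48 - 6
= 42
Since f''(-2) > 0, the function is concave up (1)

1


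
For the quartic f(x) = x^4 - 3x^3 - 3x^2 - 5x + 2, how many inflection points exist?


Inflection points occur where f''(x) = 0 and concavity changes.
f(x) = x^4 - 3x^3 - 3x^2 - 5x + 2
f'(x) = 4x^3 - 9x^2 - 6x - 5
f''(x) = 12x^2 - 18x - 6
This is a quadratic in x. Use the discriminant to count real roots.
Discriminant = (-18)^2 - 4 * 12 * (-6)
= 324 - (-288)
= 612
Since discriminant > 0, f''(x) = 0 has 2 distinct real solutions.
A quadratic with two distinct real roots changes sign at each root, so concavity changes at both.
Number of inflection points: 2

2


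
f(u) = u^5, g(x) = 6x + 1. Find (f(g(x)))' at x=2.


Using the chain rule: (f(g(x)))' = f'(g(x)) * g'(x)
First, find g(2):
g(2) = 6 * 2 + 1 = 13
Next, f'(u) = 5u^4
And g'(x) = 6
So f'(g(2)) * g'(2)
= 5 * 13^4 * 6
= 5 * 28561 * 6
= 856830

856830


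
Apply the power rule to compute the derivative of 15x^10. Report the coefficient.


We apply the power rule: d/dx [ax^n] = a*n * x^(n-1)
d/dx [15x^10]
= 15 * 10 * x^(10-1)
= 150x^9
The coefficient is 150

150


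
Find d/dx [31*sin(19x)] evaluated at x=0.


Apply the chain rule to differentiate 31*sin(19x):
d/dx [31*sin(19x)]
= 31 * cos(19x) * d/dx(19x)
= 31 * 19 * cos(19x)
= 589 * cos(19x)
Evaluate at x = 0:
= 589 * cos(0)
= 589 * 1
= 589

589


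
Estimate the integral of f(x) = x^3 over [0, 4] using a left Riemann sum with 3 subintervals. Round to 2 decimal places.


Left Riemann sum uses left endpoints of each subinterval.
Interval: [0, 4], n = 3
dx = (4 - 0) / 3 = 4/3
Left endpoints: [0, 4/3, 8/3]
f values: [0, 64/27, 512/27]
Sum = dx * (sum of f values)
= 4/3 * 64/3
= 256/9 ≈ 28.44

28.44


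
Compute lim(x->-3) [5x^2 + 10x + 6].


Since polynomials are continuous, we use direct substitution.
lim(x->-3) of 5x^2 + 10x + 6
= 5 * (-3)^2 + 10 * (-3) + 6
= 45 - 30 + 6
= 21

21


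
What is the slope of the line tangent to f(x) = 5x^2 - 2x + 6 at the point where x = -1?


The slope of the tangent line equals f'(x) at the point.
f(x) = 5x^2 - 2x + 6
f'(x) = 10x - 2
At x = -1:
f'(-1) = 10 * (-1) - 2
= -10 - 2
= -12

-12


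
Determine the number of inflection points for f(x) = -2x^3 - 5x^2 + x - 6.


Inflection points occur where f''(x) = 0 and concavity changes.
f(x) = -2x^3 - 5x^2 + x - 6
f'(x) = -6x^2 - 10x + 1
f''(x) = -12x - 10
Set f''(x) = 0:
-12x - 10 = 0
x = 10 / (-12) = -5/6
Since f''(x) is linear (degree 1), it changes sign at this point.
Therefore there is exactly 1 inflection point.

1


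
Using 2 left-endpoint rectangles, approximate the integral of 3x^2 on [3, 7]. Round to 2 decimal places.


Left Riemann sum uses left endpoints of each subinterval.
Interval: [3, 7], n = 2
dx = (7 - 3) / 2 = 2
Left endpoints: [3, 5]
f values: [27, 75]
Sum = dx * (sum of f values)
= 2 * 102
= 204 = 204.00

204.00


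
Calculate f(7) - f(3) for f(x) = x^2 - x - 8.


Net change = f(b) - f(a)
f(x) = x^2 - x - 8
Compute f(7):
f(7) = 1 * 7^2 - 1 * 7 - 8
= 49 - 7 - 8
= 34
Compute f(3):
f(3) = 1 * 3^2 - 1 * 3 - 8
= 9 - 3 - 8
= -2
Net change = 34 - (-2) = 36

36


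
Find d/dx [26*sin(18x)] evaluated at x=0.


Apply the chain rule to differentiate 26*sin(18x):
d/dx [26*sin(18x)]
= 26 * cos(18x) * d/dx(18x)
= 26 * 18 * cos(18x)
= 468 * cos(18x)
Evaluate at x = 0:
= 468 * cos(0)
= 468 * 1
= 468

468


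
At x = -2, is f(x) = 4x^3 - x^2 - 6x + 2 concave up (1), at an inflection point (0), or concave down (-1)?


Concavity is determined by the sign of f''(x).
f(x) = 4x^3 - x^2 - 6x + 2
f'(x) = 12x^2 - 2x - 6
f''(x) = 24x - 2
f''(-2) = 24 * (-2) - 2
= -48 - 2
= -50
Since f''(-2) < 0, the function is concave down (-1)

-1


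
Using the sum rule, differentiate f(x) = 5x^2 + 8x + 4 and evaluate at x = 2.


Differentiate term by term using power and sum rules:
f(x) = 5x^2 + 8x + 4
f'(x) = 10x + 8
Substitute x = 2:
f'(2) = 10 * 2 + 8
= 20 + 8
= 28

28


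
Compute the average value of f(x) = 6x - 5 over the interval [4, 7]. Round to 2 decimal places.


Average value = 1/(b-a) * integral from a to b of f(x) dx
First compute the integral of 6x - 5:
F(x) = 3x^2 - 5x
F(7) = 3 * 49 - 5 * 7 = 112
F(4) = 3 * 16 - 5 * 4 = 28
Integral = 112 - 28 = 84
Average = 84 / (7 - 4) = 84 / 3
= 28 = 28.00

28.00


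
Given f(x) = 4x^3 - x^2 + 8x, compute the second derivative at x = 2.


First derivative:
f'(x) = 12x^2 - 2x + 8
Second derivative:
f''(x) = 24x - 2
Substitute x = 2:
f''(2) = 24 * 2 - 2
= 48 - 2
= 46

46


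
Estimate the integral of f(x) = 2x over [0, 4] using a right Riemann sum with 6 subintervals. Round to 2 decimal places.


Right Riemann sum uses right endpoints of each subinterval.
Interval: [0, 4], n = 6
dx = (4 - 0) / 6 = 2/3
Right endpoints: [2/3, 4/3, 2, 8/3, 10/3, 4]
f values: [4/3, 8/3, 4, 16/3, 20/3, 8]
Sum = dx * (sum of f values)
= 2/3 * 28
= 56/3 ≈ 18.67

18.67


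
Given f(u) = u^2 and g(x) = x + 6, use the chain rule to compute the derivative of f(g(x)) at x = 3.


Using the chain rule: (f(g(x)))' = f'(g(x)) * g'(x)
First, find g(3):
g(3) = 1 * 3 + 6 = 9
Next, f'(u) = 2u
And g'(x) = 1
So f'(g(3)) * g'(3)
= 2 * 9 * 1
= 18

18


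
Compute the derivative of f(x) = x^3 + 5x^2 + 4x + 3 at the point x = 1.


Differentiate f(x) = x^3 + 5x^2 + 4x + 3 term by term:
f'(x) = 3x^2 + 10x + 4
Substitute x = 1:
f'(1) = 3 * 1^2 + 10 * 1 + 4
= 3 + 10 + 4
= 17

17


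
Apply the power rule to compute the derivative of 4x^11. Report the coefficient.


We apply the power rule: d/dx [ax^n] = a*n * x^(n-1)
d/dx [4x^11]
= 4 * 11 * x^(11-1)
= 44x^10
The coefficient is 44

44


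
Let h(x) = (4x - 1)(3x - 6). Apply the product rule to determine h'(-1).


Let u(x) = 4x - 1 and v(x) = 3x - 6
u'(x) = 4
v'(x) = 3
Product rule: h'(x) = u'(x)*v(x) + u(x)*v'(x)
= 4 * (3x - 6) + (4x - 1) * 3
At x = -1:
u(-1) = 4 * (-1) - 1 = -5
v(-1) = 3 * (-1) - 6 = -9
h'(-1) = 4 * (-9) + (-5) * 3
= -36 - 15
= -51

-51


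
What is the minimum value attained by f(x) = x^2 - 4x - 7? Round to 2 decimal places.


For a quadratic f(x) = ax^2 + bx + c with a > 0, the minimum is at the vertex.
Vertex x-coordinate: x = -b/(2a)
x = -(-4) / (2 * 1)
x = 4/2 = 2
Substitute back to find the minimum value:
f(2) = 1 * 2^2 - 4 * 2 - 7
= 4 - 8 - 7
= -11 = -11.00

-11.00


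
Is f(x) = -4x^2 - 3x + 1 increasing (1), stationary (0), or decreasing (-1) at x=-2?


Compute f'(x) to determine behavior:
f'(x) = -8x - 3
f'(-2) = -8 * (-2) - 3
= 16 - 3
= 13
Since f'(-2) > 0, the function is increasing (1)

1


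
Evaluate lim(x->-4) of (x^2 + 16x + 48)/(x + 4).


Direct substitution gives 0/0, so we factor the numerator.
Factor: (x^2 + 16x + 48) = (x + 4)(x + 12)
Cancel the common factor (x + 4):
(x^2 + 16x + 48)/(x + 4) = (x + 12)
Now substitute x = -4:
= (-4) - (-12) = 8

8


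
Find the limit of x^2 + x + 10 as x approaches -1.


Since polynomials are continuous, we use direct substitution.
lim(x->-1) of x^2 + x + 10
= 1 * (-1)^2 + 1 * (-1) + 10
= 1 - 1 + 10
= 10

10


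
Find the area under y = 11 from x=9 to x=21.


The area under a constant function y = 11 is a rectangle.
Width = 21 - 9 = 12
Height = 11
Area = width * height
= 12 * 11
= 132

132


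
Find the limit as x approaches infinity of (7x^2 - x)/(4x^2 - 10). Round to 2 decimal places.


For limits at infinity with equal-degree polynomials,
we compare leading coefficients.
Numerator leading term: 7x^2
Denominator leading term: 4x^2
Divide both by x^2:
lim = (7 - 1/x) / (4 - 10/x^2)
As x -> infinity, the 1/x and 1/x^2 terms vanish:
= 7/4 = 1.75

1.75


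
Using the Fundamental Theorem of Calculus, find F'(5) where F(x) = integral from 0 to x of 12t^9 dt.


By the Fundamental Theorem of Calculus (Part 1):
If F(x) = integral from 0 to x of f(t) dt, then F'(x) = f(x)
Here f(t) = 12t^9
So F'(x) = 12x^9
Evaluate at x = 5:
F'(5) = 12 * 5^9
= 12 * 1953125
= 23437500

23437500


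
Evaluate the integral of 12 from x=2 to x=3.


The integral of a constant k over [a, b] equals k * (b - a).
integral from 2 to 3 of 12 dx
= 12 * (3 - 2)
= 12 * 1
= 12

12


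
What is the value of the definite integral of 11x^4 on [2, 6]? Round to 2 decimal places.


Find the antiderivative of 11x^4:
F(x) = 11/5 * x^5
Apply the Fundamental Theorem of Calculus:
F(6) - F(2)
= 11/5 * 6^5 - 11/5 * 2^5
= 11/5 * (7776 - 32)
= 11/5 * 7744
= 85184/5 = 17036.80

17036.80


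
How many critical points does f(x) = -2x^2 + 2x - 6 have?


Find where f'(x) = 0:
f'(x) = -4x + 2
Set f'(x) = 0:
-4x + 2 = 0
x = -2 / (-4) = 1/2
This is a linear equation in x, so there is exactly one solution.
Number of critical points: 1

1
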